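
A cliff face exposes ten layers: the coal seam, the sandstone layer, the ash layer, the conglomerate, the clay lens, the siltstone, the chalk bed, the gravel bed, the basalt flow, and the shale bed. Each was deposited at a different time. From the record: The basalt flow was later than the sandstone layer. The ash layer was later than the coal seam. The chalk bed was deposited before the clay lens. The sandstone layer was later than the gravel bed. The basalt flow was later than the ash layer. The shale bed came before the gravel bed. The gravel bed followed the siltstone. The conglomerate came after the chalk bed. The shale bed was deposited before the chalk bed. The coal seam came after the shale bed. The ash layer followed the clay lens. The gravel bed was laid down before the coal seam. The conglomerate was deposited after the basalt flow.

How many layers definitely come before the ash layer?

Directly stated before the ash layer: the clay lens and the coal seam.
The chalk bed reaches the ash layer via the chalk bed → the clay lens → the ash layer.
The gravel bed reaches the ash layer via the gravel bed → the coal seam → the ash layer.
The shale bed reaches the ash layer via the shale bed → the coal seam → the ash layer.
Likewise the siltstone reaches the ash layer by chaining the stated constraints.
No chain forces the sandstone layer (or any of the others) ahead of the ash layer.
That's the chalk bed, the clay lens, the coal seam, the gravel bed, the shale bed, and the siltstone — 6 in all.

6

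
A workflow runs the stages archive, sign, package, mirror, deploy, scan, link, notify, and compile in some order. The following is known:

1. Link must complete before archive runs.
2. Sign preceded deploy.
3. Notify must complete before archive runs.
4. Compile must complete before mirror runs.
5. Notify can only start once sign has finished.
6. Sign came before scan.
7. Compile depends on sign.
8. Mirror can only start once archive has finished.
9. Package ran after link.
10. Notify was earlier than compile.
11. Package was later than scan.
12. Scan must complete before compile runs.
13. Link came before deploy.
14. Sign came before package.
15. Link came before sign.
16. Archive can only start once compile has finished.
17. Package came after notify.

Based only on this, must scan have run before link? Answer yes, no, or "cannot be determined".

no

Tracing the constraints gives link → sign → scan, so link must come before scan.
That means scan cannot be before link.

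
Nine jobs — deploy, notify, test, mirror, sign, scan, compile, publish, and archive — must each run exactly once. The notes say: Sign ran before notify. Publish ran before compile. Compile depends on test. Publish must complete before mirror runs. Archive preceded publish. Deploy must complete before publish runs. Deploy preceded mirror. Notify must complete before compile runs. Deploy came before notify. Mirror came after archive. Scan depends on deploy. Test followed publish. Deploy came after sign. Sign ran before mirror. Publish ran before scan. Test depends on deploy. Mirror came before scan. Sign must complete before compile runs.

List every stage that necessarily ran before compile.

Directly stated before compile: notify, publish, sign, and test.
Archive reaches compile via archive → publish → compile.
Deploy reaches compile via deploy → publish → compile.

archive, deploy, notify, publish, sign, test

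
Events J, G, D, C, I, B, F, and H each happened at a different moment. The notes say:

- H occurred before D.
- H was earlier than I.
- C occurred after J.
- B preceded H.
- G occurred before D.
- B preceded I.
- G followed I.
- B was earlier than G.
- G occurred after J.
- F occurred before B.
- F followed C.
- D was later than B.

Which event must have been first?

J

J has a chain of constraints placing it before every other event, so J must be first.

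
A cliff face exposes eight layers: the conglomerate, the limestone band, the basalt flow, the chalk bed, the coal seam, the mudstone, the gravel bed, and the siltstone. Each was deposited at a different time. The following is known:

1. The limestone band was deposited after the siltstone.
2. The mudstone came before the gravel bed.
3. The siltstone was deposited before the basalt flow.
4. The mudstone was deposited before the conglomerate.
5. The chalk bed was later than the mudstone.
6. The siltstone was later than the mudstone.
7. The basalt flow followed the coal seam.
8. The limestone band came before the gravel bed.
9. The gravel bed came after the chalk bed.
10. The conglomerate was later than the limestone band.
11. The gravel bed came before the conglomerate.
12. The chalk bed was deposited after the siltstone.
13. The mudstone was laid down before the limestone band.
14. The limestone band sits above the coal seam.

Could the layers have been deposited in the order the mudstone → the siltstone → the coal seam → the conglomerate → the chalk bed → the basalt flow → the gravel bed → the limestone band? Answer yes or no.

The constraints require the gravel bed before the conglomerate, but in the proposed sequence the conglomerate appears ahead of the gravel bed. That one violation is enough.

no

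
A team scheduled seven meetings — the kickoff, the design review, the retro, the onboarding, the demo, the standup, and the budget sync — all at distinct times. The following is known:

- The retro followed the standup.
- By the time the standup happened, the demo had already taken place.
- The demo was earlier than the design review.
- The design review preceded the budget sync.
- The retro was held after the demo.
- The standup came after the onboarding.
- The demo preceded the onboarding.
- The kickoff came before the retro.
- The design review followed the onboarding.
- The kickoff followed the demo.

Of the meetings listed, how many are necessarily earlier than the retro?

Directly stated before the retro: the demo, the kickoff, and the standup.
The onboarding reaches the retro via the onboarding → the standup → the retro.
No chain forces the budget sync (or any of the others) ahead of the retro.
That's the demo, the kickoff, the onboarding, and the standup — 4 in all.

4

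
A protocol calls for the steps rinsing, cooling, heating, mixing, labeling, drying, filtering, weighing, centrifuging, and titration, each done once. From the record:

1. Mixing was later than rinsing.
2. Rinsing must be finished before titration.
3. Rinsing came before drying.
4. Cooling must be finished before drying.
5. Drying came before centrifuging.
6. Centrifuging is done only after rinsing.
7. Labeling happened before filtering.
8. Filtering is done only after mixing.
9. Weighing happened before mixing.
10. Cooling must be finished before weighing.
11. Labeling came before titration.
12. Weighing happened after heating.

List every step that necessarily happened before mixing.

Directly stated before mixing: rinsing and weighing.
Cooling reaches mixing via cooling → weighing → mixing.
Heating reaches mixing via heating → weighing → mixing.

cooling, heating, rinsing, weighing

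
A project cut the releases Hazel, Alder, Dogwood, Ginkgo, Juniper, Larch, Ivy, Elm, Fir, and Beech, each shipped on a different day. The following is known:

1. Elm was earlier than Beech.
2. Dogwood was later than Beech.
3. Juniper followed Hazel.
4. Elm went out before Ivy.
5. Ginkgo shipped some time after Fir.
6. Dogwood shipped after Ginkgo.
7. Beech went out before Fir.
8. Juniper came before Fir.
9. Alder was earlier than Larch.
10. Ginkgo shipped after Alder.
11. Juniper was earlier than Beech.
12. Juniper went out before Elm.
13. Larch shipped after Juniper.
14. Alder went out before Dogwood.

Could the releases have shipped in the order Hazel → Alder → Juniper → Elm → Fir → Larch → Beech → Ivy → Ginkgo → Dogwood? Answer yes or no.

no

The constraints require Beech before Fir, but in the proposed sequence Fir appears ahead of Beech. That one violation is enough.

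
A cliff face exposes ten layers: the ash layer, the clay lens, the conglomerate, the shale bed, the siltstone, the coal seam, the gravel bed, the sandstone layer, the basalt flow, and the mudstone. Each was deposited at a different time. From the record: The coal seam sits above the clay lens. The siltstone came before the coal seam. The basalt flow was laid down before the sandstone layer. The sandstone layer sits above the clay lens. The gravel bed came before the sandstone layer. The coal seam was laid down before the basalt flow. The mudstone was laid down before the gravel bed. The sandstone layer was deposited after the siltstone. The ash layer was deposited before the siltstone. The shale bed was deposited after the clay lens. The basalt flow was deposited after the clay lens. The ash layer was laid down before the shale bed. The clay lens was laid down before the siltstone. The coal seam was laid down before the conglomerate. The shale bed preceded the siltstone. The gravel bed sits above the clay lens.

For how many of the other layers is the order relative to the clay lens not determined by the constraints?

Forced after the clay lens: the basalt flow, the coal seam, the conglomerate, the gravel bed, the sandstone layer, the shale bed, and the siltstone.
That leaves the ash layer and the mudstone with no forced order relative to the clay lens — 2.

2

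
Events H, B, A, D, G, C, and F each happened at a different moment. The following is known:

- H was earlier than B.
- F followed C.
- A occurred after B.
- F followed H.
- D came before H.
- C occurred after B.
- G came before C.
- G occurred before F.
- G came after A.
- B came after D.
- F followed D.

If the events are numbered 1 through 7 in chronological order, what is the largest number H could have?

H must come before A, B, C, F, and G — 5 events forced after it.
Everything else can be placed before H in some valid order, so H can sit as late as position 7 − 5 = 2.

2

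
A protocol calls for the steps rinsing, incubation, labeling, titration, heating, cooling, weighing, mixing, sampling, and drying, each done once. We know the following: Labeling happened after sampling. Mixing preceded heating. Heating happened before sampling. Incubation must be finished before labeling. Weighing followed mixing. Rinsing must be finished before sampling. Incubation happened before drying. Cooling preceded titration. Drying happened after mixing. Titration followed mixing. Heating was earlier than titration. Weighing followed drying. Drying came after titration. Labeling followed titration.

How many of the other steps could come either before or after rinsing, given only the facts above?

7

Forced after rinsing: labeling and sampling.
That leaves cooling, drying, heating, incubation, mixing, titration, and weighing with no forced order relative to rinsing — 7.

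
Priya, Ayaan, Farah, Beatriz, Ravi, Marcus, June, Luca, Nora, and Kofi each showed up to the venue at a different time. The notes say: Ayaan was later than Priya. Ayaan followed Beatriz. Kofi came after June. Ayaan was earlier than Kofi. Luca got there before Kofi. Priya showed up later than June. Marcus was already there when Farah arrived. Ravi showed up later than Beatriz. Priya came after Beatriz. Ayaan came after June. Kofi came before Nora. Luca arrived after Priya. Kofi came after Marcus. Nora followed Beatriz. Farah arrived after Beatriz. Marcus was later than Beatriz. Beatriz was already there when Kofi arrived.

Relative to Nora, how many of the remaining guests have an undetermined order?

Forced before Nora: Ayaan, Beatriz, June, Kofi, Luca, Marcus, and Priya.
That leaves Farah and Ravi with no forced order relative to Nora — 2.

2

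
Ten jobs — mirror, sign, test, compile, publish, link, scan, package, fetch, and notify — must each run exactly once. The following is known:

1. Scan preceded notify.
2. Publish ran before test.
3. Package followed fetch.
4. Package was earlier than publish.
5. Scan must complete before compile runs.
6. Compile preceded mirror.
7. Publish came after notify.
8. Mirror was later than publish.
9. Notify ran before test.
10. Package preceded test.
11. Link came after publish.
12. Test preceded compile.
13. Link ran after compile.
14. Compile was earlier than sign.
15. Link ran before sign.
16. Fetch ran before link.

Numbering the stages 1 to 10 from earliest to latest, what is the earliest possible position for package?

Fetch must come before package — 1 forced predecessor.
Nothing else is forced ahead of package, so its earliest slot is position 1 + 1 = 2.

2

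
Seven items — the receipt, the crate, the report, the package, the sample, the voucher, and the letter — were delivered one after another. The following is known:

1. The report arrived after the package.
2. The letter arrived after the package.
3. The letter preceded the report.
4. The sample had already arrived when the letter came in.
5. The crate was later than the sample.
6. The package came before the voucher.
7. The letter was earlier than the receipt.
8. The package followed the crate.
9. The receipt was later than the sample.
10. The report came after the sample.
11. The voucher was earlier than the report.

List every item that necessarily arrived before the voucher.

Directly stated before the voucher: the package.
The crate reaches the voucher via the crate → the package → the voucher.
The sample reaches the voucher via the sample → the crate → the package → the voucher.
No chain forces the receipt (or any of the others) ahead of the voucher.

the crate, the package, the sample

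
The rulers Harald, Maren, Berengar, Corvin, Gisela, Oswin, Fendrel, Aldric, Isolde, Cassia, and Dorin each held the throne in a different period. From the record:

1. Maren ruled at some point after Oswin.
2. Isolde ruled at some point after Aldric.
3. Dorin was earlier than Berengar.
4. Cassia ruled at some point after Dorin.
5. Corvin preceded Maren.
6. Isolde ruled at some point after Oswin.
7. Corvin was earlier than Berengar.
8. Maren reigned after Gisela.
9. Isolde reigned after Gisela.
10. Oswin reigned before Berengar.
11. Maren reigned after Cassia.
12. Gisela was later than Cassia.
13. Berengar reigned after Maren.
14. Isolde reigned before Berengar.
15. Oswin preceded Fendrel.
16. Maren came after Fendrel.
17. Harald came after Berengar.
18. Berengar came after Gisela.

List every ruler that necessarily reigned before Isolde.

Aldric, Cassia, Dorin, Gisela, Oswin

Directly stated before Isolde: Aldric, Gisela, and Oswin.
Cassia reaches Isolde via Cassia → Gisela → Isolde.
Dorin reaches Isolde via Dorin → Cassia → Gisela → Isolde.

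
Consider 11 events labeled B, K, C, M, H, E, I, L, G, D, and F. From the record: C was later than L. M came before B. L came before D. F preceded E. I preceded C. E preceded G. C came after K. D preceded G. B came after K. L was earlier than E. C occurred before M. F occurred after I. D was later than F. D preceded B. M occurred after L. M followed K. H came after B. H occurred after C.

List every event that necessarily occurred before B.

Directly stated before B: D, K, and M.
C reaches B via C → M → B.
F reaches B via F → D → B.
I reaches B via I → C → M → B.
Likewise L reaches B by chaining the stated constraints.

C, D, F, I, K, L, M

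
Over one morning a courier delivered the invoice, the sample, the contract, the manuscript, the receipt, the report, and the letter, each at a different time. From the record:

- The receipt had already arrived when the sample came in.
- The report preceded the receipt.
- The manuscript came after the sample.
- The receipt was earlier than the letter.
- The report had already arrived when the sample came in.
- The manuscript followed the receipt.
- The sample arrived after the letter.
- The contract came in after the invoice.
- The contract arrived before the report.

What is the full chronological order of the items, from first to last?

the invoice, the contract, the report, the receipt, the letter, the sample, the manuscript

The constraints fix every adjacent pair, so only one ordering works:
the invoice → the contract → the report → the receipt → the letter → the sample → the manuscript.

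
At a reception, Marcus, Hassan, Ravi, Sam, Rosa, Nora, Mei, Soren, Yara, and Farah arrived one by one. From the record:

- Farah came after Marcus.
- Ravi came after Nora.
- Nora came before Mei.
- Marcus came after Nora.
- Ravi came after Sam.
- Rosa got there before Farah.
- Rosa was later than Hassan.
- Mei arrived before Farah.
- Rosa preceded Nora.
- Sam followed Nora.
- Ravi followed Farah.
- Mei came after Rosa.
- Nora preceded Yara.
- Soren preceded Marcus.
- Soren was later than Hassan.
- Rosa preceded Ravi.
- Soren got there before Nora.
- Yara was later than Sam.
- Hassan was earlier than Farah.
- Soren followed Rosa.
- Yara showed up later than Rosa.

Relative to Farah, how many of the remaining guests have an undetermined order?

Forced before Farah: Hassan, Marcus, Mei, Nora, Rosa, and Soren; forced after Farah: Ravi.
That leaves Sam and Yara with no forced order relative to Farah — 2.

2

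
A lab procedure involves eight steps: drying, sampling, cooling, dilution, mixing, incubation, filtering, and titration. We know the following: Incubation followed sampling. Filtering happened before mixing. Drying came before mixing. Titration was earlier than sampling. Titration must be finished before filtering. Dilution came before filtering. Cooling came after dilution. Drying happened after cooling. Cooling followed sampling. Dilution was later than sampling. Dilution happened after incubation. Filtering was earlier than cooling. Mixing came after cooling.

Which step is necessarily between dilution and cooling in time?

Tracing the constraints gives dilution → filtering → cooling, so filtering sits after dilution and before cooling.
No other step is forced both after dilution and before cooling.

filtering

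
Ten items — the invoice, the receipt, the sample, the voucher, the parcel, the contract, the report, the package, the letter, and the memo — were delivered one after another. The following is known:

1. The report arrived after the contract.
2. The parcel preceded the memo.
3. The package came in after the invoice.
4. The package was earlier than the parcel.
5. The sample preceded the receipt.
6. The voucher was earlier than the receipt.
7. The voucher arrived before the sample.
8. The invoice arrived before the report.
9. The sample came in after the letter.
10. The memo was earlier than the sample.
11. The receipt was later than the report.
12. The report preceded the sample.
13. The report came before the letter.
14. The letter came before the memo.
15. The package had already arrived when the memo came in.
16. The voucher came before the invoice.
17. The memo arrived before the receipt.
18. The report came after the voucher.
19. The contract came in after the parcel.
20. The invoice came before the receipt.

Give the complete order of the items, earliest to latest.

the voucher, the invoice, the package, the parcel, the contract, the report, the letter, the memo, the sample, the receipt

The constraints fix every adjacent pair, so only one ordering works:
the voucher → the invoice → the package → the parcel → the contract → the report → the letter → the memo → the sample → the receipt.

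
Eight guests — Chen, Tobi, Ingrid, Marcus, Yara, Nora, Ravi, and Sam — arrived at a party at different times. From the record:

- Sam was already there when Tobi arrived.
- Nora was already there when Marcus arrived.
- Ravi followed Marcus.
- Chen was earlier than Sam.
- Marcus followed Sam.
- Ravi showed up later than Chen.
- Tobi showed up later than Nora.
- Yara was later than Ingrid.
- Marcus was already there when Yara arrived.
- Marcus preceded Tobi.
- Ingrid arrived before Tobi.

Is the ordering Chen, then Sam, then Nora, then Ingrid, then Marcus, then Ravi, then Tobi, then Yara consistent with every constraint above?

Check each stated constraint against the proposed order — e.g. Sam is ahead of Tobi; Chen is ahead of Ravi. Every pair is in the required order; nothing is violated.

yes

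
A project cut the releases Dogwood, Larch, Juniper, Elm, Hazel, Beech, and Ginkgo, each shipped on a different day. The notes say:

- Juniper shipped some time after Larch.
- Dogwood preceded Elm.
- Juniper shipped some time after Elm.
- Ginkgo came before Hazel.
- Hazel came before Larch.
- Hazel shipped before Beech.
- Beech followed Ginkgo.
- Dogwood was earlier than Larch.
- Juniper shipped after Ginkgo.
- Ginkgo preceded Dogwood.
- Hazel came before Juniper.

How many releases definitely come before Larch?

Directly stated before Larch: Dogwood and Hazel.
Ginkgo reaches Larch via Ginkgo → Hazel → Larch.
That's Dogwood, Ginkgo, and Hazel — 3 in all.

3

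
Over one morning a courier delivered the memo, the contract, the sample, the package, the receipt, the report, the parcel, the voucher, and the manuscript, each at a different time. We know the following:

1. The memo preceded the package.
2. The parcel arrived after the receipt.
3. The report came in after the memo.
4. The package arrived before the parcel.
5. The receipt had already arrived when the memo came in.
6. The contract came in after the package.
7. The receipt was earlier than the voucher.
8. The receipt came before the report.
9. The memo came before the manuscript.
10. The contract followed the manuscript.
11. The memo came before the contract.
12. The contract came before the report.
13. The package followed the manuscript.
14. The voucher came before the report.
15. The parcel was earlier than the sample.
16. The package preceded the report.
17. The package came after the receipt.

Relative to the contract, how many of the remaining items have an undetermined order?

3

Forced before the contract: the manuscript, the memo, the package, and the receipt; forced after the contract: the report.
That leaves the parcel, the sample, and the voucher with no forced order relative to the contract — 3.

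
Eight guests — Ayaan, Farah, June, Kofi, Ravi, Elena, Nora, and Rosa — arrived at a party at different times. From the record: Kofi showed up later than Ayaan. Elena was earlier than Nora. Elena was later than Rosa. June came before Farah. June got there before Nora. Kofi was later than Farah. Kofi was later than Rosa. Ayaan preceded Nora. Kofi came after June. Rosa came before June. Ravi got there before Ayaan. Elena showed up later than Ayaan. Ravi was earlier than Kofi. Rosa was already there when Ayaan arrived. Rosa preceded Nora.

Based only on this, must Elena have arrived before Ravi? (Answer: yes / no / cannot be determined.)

no

Tracing the constraints gives Ravi → Ayaan → Elena, so Ravi must come before Elena.
That means Elena cannot be before Ravi.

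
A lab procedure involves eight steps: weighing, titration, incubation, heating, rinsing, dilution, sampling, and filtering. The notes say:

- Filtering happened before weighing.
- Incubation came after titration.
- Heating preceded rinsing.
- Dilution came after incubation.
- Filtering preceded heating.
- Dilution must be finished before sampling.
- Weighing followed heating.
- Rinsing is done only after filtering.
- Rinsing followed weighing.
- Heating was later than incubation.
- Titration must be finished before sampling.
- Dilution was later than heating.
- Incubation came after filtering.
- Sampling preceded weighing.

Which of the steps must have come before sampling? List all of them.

dilution, filtering, heating, incubation, titration

Directly stated before sampling: dilution and titration.
Filtering reaches sampling via filtering → heating → dilution → sampling.
Heating reaches sampling via heating → dilution → sampling.
Incubation reaches sampling via incubation → dilution → sampling.
No chain forces weighing (or any of the others) ahead of sampling.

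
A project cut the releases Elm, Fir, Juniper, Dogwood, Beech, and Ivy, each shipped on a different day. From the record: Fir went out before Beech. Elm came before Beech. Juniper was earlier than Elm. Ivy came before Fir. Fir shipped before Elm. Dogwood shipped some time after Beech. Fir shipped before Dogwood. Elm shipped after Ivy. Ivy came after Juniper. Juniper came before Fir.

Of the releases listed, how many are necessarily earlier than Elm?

Directly stated before Elm: Fir, Ivy, and Juniper.
No chain forces Beech (or any of the others) ahead of Elm.
That's Fir, Ivy, and Juniper — 3 in all.

3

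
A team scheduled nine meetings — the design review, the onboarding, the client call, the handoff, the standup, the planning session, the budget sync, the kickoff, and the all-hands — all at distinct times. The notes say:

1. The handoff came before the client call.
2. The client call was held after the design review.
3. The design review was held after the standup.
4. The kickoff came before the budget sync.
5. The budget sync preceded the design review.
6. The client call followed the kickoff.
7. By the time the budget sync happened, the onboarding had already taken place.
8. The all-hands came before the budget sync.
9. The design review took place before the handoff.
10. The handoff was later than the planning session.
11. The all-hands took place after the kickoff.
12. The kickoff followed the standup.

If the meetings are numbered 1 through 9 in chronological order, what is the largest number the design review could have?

The design review must come before the client call and the handoff — 2 meetings forced after it.
Everything else can be placed before the design review in some valid order, so the design review can sit as late as position 9 − 2 = 7.

7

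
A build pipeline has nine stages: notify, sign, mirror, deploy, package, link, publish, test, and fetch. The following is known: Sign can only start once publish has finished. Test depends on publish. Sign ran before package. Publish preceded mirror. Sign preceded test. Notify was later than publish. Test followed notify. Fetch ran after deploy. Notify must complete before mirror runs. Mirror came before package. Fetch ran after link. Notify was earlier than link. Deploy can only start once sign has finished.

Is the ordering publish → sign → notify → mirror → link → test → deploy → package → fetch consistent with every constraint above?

Check each stated constraint against the proposed order — e.g. sign is ahead of deploy; sign is ahead of package. Every pair is in the required order; nothing is violated.

yes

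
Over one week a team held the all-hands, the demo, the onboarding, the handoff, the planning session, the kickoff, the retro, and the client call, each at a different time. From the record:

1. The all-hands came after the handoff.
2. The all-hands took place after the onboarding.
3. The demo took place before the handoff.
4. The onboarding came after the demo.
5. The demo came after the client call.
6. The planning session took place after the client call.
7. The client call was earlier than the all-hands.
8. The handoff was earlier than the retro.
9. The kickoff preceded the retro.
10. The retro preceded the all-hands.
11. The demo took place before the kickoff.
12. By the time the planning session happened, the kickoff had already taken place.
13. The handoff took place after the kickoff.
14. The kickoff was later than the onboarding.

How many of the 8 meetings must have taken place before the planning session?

4

Directly stated before the planning session: the client call and the kickoff.
The demo reaches the planning session via the demo → the kickoff → the planning session.
The onboarding reaches the planning session via the onboarding → the kickoff → the planning session.
That's the client call, the demo, the kickoff, and the onboarding — 4 in all.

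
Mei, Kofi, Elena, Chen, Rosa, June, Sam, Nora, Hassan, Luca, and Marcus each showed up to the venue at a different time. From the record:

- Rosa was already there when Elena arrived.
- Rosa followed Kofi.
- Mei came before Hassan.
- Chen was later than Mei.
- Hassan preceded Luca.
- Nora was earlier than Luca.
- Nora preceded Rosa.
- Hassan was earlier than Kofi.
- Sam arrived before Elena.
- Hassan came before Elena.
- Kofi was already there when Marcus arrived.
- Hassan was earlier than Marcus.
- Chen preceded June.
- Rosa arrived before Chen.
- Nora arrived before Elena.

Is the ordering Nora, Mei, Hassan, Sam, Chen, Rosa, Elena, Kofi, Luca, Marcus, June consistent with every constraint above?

no

The constraints require Rosa before Chen, but in the proposed sequence Chen appears ahead of Rosa. That one violation is enough.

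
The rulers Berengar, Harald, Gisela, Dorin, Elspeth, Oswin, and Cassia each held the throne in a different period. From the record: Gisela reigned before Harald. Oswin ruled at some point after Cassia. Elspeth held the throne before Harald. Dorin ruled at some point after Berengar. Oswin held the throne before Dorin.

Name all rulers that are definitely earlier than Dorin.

Directly stated before Dorin: Berengar and Oswin.
Cassia reaches Dorin via Cassia → Oswin → Dorin.
No chain forces Harald (or any of the others) ahead of Dorin.

Berengar, Cassia, Oswin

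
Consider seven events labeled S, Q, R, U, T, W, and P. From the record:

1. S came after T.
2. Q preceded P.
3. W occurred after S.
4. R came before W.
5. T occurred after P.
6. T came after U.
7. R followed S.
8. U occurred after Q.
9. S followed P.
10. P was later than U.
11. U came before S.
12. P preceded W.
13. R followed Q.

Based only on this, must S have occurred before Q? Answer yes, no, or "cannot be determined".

no

Tracing the constraints gives Q → P → S, so Q must come before S.
That means S cannot be before Q.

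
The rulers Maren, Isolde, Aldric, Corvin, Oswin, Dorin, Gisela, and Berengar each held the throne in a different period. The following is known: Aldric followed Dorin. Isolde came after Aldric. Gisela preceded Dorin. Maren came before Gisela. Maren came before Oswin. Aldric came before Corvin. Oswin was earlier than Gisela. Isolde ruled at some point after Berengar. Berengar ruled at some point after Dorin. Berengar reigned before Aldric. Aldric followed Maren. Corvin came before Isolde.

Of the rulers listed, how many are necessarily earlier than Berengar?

Directly stated before Berengar: Dorin.
Gisela reaches Berengar via Gisela → Dorin → Berengar.
Maren reaches Berengar via Maren → Gisela → Dorin → Berengar.
Oswin reaches Berengar via Oswin → Gisela → Dorin → Berengar.
No chain forces Aldric (or any of the others) ahead of Berengar.
That's Dorin, Gisela, Maren, and Oswin — 4 in all.

4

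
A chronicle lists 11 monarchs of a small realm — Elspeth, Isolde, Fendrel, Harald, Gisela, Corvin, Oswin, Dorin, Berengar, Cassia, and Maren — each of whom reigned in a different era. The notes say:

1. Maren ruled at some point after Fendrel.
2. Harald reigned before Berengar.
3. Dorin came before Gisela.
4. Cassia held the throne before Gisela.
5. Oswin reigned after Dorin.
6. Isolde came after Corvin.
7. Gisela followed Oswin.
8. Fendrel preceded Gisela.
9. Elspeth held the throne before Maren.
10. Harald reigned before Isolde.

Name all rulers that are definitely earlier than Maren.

Directly stated before Maren: Elspeth and Fendrel.

Elspeth, Fendrel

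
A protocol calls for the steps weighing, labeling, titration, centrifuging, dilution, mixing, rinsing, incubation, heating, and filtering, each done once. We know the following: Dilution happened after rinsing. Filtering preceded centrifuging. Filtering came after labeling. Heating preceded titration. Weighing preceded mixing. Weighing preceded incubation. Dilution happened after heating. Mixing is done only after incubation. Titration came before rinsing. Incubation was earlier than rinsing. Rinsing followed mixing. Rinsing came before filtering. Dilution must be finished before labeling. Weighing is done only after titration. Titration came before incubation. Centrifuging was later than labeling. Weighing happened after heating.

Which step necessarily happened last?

centrifuging

Every other step has a chain of constraints placing it before centrifuging, so centrifuging is last.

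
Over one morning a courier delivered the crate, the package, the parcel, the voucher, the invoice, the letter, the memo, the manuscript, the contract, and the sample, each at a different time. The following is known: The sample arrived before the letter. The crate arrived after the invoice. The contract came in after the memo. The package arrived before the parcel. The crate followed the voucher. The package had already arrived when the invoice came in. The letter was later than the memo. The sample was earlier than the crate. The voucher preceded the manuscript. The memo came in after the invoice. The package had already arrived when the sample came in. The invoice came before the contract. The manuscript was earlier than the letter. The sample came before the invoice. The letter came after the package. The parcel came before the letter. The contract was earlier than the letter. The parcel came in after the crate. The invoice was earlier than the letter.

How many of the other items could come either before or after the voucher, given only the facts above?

Forced after the voucher: the crate, the letter, the manuscript, and the parcel.
That leaves the contract, the invoice, the memo, the package, and the sample with no forced order relative to the voucher — 5.

5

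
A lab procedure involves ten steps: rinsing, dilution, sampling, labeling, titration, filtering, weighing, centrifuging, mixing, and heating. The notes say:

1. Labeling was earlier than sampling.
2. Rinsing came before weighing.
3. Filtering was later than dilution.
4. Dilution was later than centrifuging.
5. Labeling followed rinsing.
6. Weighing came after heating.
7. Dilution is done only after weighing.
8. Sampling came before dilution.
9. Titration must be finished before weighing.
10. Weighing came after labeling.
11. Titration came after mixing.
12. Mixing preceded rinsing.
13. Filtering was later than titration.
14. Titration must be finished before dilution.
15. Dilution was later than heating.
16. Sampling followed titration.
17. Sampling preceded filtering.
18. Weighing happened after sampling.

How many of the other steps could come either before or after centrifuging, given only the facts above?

Forced after centrifuging: dilution and filtering.
That leaves heating, labeling, mixing, rinsing, sampling, titration, and weighing with no forced order relative to centrifuging — 7.

7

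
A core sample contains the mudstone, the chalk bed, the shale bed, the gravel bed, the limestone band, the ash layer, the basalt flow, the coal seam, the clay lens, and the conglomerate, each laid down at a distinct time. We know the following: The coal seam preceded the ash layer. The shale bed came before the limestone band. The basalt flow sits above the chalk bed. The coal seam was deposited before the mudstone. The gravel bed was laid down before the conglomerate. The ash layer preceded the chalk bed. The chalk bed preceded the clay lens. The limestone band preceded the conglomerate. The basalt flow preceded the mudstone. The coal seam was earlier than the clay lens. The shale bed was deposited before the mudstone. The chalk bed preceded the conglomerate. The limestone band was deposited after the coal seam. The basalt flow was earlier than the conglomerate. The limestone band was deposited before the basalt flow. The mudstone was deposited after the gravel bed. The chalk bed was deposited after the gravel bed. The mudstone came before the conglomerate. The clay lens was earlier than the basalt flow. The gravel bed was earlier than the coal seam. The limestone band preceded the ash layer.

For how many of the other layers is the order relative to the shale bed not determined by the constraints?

Forced after the shale bed: the ash layer, the basalt flow, the chalk bed, the clay lens, the conglomerate, the limestone band, and the mudstone.
That leaves the coal seam and the gravel bed with no forced order relative to the shale bed — 2.

2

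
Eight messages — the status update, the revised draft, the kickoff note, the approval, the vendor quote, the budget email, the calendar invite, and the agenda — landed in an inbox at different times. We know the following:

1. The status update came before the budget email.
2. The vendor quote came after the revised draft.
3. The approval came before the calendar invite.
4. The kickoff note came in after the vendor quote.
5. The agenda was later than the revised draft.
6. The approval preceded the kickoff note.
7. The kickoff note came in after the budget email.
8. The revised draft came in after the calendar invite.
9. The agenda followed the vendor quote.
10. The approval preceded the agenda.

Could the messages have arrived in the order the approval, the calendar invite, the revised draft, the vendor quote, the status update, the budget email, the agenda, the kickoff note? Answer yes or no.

Check each stated constraint against the proposed order — e.g. the approval is ahead of the agenda; the approval is ahead of the kickoff note. Every pair is in the required order; nothing is violated.

yes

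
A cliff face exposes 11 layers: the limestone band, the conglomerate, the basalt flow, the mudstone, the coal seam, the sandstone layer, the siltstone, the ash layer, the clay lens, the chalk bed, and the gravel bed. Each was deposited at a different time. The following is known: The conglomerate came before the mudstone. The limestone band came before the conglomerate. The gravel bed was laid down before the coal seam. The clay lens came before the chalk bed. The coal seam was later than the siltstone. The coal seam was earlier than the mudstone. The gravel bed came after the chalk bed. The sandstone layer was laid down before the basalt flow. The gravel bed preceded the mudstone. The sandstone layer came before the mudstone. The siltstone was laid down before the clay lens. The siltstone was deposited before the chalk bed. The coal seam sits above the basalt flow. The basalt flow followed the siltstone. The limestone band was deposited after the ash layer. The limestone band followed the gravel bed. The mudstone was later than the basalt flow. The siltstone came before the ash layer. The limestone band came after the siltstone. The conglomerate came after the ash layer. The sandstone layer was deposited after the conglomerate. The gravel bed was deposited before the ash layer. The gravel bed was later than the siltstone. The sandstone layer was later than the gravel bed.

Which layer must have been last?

the mudstone

Every other layer has a chain of constraints placing it before the mudstone, so the mudstone is last.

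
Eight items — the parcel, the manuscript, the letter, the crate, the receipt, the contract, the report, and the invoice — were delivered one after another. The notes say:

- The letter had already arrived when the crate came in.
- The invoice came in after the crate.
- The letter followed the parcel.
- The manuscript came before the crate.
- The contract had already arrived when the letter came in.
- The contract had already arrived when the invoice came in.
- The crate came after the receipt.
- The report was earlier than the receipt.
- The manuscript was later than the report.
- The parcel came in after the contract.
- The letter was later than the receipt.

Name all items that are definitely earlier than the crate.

the contract, the letter, the manuscript, the parcel, the receipt, the report

Directly stated before the crate: the letter, the manuscript, and the receipt.
The contract reaches the crate via the contract → the letter → the crate.
The parcel reaches the crate via the parcel → the letter → the crate.
The report reaches the crate via the report → the receipt → the crate.
No chain forces the invoice ahead of the crate.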